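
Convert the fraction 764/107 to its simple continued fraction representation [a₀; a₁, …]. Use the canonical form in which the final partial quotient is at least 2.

Apply division with remainder until the remainder is 0:
764 = 7·107 + 15, so a_0 = 7
107 = 7·15 + 2, so a_1 = 7
15 = 7·2 + 1, so a_2 = 7
2 = 2·1 + 0, so a_3 = 2

[7; 7, 7, 2]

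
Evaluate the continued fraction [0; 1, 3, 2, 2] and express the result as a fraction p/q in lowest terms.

Start with 2.
2 + 1/(2/1) = 2 + 1/2 = 5/2
3 + 1/(5/2) = 3 + 2/5 = 17/5
1 + 1/(17/5) = 1 + 5/17 = 22/17
0 + 1/(22/17) = 0 + 17/22 = 17/22

17/22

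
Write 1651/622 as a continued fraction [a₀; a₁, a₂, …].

Repeatedly divide and take the remainder:
1651 ÷ 622 → quotient 2, remainder 407
622 ÷ 407 → quotient 1, remainder 215
407 ÷ 215 → quotient 1, remainder 192
215 ÷ 192 → quotient 1, remainder 23
192 ÷ 23 → quotient 8, remainder 8
23 ÷ 8 → quotient 2, remainder 7
8 ÷ 7 → quotient 1, remainder 1
7 ÷ 1 → quotient 7, remainder 0

[2; 1, 1, 1, 8, 2, 1, 7]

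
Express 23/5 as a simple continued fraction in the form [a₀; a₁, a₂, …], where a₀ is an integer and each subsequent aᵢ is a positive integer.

[4; 1, 1, 2]

Repeatedly divide and take the remainder:
⌊23/5⌋ = 4, remainder 3
⌊5/3⌋ = 1, remainder 2
⌊3/2⌋ = 1, remainder 1
⌊2/1⌋ = 2, remainder 0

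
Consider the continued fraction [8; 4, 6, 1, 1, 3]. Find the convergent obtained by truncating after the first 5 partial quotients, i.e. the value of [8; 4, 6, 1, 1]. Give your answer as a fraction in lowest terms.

Starting at the tail and folding back:
Start with 1.
1 + 1/(1/1) = 1 + 1/1 = 2/1
6 + 1/(2/1) = 6 + 1/2 = 13/2
4 + 1/(13/2) = 4 + 2/13 = 54/13
8 + 1/(54/13) = 8 + 13/54 = 445/54

445/54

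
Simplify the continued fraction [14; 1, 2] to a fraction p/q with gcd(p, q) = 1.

a_0 = 14: 14/1
a_1 = 1: 15/1
a_2 = 2: 44/3

44/3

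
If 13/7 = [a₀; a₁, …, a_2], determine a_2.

6

13 = 1·7 + 6, so a_0 = 1
7 = 1·6 + 1, so a_1 = 1
6 = 6·1 + 0, so a_2 = 6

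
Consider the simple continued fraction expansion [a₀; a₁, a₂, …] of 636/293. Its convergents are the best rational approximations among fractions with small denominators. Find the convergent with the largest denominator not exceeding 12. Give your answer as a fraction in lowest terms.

13/6

a_0 = 2: 2/1  (≤ bound)
a_1 = 5: 11/5  (≤ bound)
a_2 = 1: 13/6  (≤ bound)
a_3 = 6: 89/41  (> 12, stop)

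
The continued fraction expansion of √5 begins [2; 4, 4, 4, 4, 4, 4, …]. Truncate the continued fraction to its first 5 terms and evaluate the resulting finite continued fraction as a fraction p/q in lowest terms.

Start with 4.
4 + 1/(4/1) = 4 + 1/4 = 17/4
4 + 1/(17/4) = 4 + 4/17 = 72/17
4 + 1/(72/17) = 4 + 17/72 = 305/72
2 + 1/(305/72) = 2 + 72/305 = 682/305

682/305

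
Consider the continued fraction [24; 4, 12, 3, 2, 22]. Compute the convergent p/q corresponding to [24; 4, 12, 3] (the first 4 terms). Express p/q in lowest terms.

3661/151

Starting at the tail and folding back:
Start with 3.
12 + 1/(3/1) = 12 + 1/3 = 37/3
4 + 1/(37/3) = 4 + 3/37 = 151/37
24 + 1/(151/37) = 24 + 37/151 = 3661/151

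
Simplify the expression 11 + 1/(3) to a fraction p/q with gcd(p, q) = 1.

34/3

Start with 3.
11 + 1/(3/1) = 11 + 1/3 = 34/3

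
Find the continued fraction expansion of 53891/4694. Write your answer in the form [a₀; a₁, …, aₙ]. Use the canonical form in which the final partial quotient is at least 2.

[11; 2, 12, 1, 1, 5, 1, 13]

Repeatedly divide and take the remainder:
⌊53891/4694⌋ = 11, remainder 2257
⌊4694/2257⌋ = 2, remainder 180
⌊2257/180⌋ = 12, remainder 97
⌊180/97⌋ = 1, remainder 83
⌊97/83⌋ = 1, remainder 14
⌊83/14⌋ = 5, remainder 13
⌊14/13⌋ = 1, remainder 1
⌊13/1⌋ = 13, remainder 0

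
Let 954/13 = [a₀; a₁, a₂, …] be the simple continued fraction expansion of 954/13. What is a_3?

1

954 = 73·13 + 5, so a_0 = 73
13 = 2·5 + 3, so a_1 = 2
5 = 1·3 + 2, so a_2 = 1
3 = 1·2 + 1, so a_3 = 1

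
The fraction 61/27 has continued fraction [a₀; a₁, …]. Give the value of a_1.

61 ÷ 27 → quotient 2, remainder 7
27 ÷ 7 → quotient 3, remainder 6

3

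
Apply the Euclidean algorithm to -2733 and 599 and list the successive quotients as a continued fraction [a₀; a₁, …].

[-5; 2, 3, 2, 37]

-2733 ÷ 599 → quotient -5, remainder 262
599 ÷ 262 → quotient 2, remainder 75
262 ÷ 75 → quotient 3, remainder 37
75 ÷ 37 → quotient 2, remainder 1
37 ÷ 1 → quotient 37, remainder 0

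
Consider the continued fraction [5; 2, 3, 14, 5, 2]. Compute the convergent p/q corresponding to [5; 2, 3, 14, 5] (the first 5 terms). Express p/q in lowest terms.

2753/507

Start with 5.
14 + 1/(5/1) = 14 + 1/5 = 71/5
3 + 1/(71/5) = 3 + 5/71 = 218/71
2 + 1/(218/71) = 2 + 71/218 = 507/218
5 + 1/(507/218) = 5 + 218/507 = 2753/507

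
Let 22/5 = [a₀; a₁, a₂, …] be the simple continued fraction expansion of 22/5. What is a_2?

22 = 4·5 + 2, so a_0 = 4
5 = 2·2 + 1, so a_1 = 2
2 = 2·1 + 0, so a_2 = 2

2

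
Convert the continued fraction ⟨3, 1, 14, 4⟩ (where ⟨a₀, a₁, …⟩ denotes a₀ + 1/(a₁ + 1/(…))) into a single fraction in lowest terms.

240/61

a_0 = 3: 3/1
a_1 = 1: 4/1
a_2 = 14: 59/15
a_3 = 4: 240/61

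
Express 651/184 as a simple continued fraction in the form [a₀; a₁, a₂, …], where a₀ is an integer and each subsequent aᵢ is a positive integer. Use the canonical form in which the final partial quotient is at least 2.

[3; 1, 1, 6, 14]

⌊651/184⌋ = 3, remainder 99
⌊184/99⌋ = 1, remainder 85
⌊99/85⌋ = 1, remainder 14
⌊85/14⌋ = 6, remainder 1
⌊14/1⌋ = 14, remainder 0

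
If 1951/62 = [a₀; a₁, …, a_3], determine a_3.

4

1951 ÷ 62 → quotient 31, remainder 29
62 ÷ 29 → quotient 2, remainder 4
29 ÷ 4 → quotient 7, remainder 1
4 ÷ 1 → quotient 4, remainder 0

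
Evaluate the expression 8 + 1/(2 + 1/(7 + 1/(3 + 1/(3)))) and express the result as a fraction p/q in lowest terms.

Start with 3.
3 + 1/(3/1) = 3 + 1/3 = 10/3
7 + 1/(10/3) = 7 + 3/10 = 73/10
2 + 1/(73/10) = 2 + 10/73 = 156/73
8 + 1/(156/73) = 8 + 73/156 = 1321/156

1321/156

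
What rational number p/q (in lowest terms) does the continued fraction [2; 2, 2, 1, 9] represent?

165/68

a_0 = 2: 2/1
a_1 = 2: 5/2
a_2 = 2: 12/5
a_3 = 1: 17/7
a_4 = 9: 165/68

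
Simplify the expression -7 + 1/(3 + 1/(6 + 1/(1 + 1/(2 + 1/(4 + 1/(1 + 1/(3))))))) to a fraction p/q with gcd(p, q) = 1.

-8587/1285

Build up convergents one term at a time:
a_0 = -7: -7/1
a_1 = 3: -20/3
a_2 = 6: -127/19
a_3 = 1: -147/22
a_4 = 2: -421/63
a_5 = 4: -1831/274
a_6 = 1: -2252/337
a_7 = 3: -8587/1285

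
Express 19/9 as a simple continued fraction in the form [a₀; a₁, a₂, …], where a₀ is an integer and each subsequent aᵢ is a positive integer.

[2; 9]

⌊19/9⌋ = 2, remainder 1
⌊9/1⌋ = 9, remainder 0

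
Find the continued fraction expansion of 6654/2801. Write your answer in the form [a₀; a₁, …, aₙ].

⌊6654/2801⌋ = 2, remainder 1052
⌊2801/1052⌋ = 2, remainder 697
⌊1052/697⌋ = 1, remainder 355
⌊697/355⌋ = 1, remainder 342
⌊355/342⌋ = 1, remainder 13
⌊342/13⌋ = 26, remainder 4
⌊13/4⌋ = 3, remainder 1
⌊4/1⌋ = 4, remainder 0

[2; 2, 1, 1, 1, 26, 3, 4]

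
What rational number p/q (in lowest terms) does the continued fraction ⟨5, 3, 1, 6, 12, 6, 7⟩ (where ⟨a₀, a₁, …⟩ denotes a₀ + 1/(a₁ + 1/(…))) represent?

75169/14293

Work from the innermost term outward:
Start with 7.
6 + 1/(7/1) = 6 + 1/7 = 43/7
12 + 1/(43/7) = 12 + 7/43 = 523/43
6 + 1/(523/43) = 6 + 43/523 = 3181/523
1 + 1/(3181/523) = 1 + 523/3181 = 3704/3181
3 + 1/(3704/3181) = 3 + 3181/3704 = 14293/3704
5 + 1/(14293/3704) = 5 + 3704/14293 = 75169/14293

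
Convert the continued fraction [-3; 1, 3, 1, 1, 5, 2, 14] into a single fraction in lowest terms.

-3499/1576

Use the convergent recurrence hₖ = aₖ·hₖ₋₁ + hₖ₋₂ (and likewise for the denominators kₖ):
a_0 = -3: -3/1
a_1 = 1: -2/1
a_2 = 3: -9/4
a_3 = 1: -11/5
a_4 = 1: -20/9
a_5 = 5: -111/50
a_6 = 2: -242/109
a_7 = 14: -3499/1576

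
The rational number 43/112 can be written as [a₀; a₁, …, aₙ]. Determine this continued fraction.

[0; 2, 1, 1, 1, 1, 8]

Run the Euclidean algorithm, recording each quotient:
43 = 0·112 + 43, so a_0 = 0
112 = 2·43 + 26, so a_1 = 2
43 = 1·26 + 17, so a_2 = 1
26 = 1·17 + 9, so a_3 = 1
17 = 1·9 + 8, so a_4 = 1
9 = 1·8 + 1, so a_5 = 1
8 = 8·1 + 0, so a_6 = 8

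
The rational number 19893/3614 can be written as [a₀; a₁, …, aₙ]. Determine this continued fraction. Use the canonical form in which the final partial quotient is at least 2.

[5; 1, 1, 55, 1, 31]

19893 = 5·3614 + 1823, so a_0 = 5
3614 = 1·1823 + 1791, so a_1 = 1
1823 = 1·1791 + 32, so a_2 = 1
1791 = 55·32 + 31, so a_3 = 55
32 = 1·31 + 1, so a_4 = 1
31 = 31·1 + 0, so a_5 = 31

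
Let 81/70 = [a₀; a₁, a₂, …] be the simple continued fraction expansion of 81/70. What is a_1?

6

Run the Euclidean algorithm, recording each quotient:
⌊81/70⌋ = 1, remainder 11
⌊70/11⌋ = 6, remainder 4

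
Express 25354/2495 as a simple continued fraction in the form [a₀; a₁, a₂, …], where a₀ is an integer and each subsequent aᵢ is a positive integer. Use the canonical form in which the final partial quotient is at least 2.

[10; 6, 5, 1, 2, 4, 2, 2]

25354 ÷ 2495 → quotient 10, remainder 404
2495 ÷ 404 → quotient 6, remainder 71
404 ÷ 71 → quotient 5, remainder 49
71 ÷ 49 → quotient 1, remainder 22
49 ÷ 22 → quotient 2, remainder 5
22 ÷ 5 → quotient 4, remainder 2
5 ÷ 2 → quotient 2, remainder 1
2 ÷ 1 → quotient 2, remainder 0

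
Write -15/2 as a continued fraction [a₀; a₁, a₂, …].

-15 ÷ 2 → quotient -8, remainder 1
2 ÷ 1 → quotient 2, remainder 0

[-8; 2]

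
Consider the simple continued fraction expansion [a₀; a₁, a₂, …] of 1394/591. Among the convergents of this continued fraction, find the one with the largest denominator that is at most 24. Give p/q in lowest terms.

List convergents until the denominator exceeds the bound:
a_0 = 2: 2/1  (≤ bound)
a_1 = 2: 5/2  (≤ bound)
a_2 = 1: 7/3  (≤ bound)
a_3 = 3: 26/11  (≤ bound)
a_4 = 1: 33/14  (≤ bound)
a_5 = 2: 92/39  (> 24, stop)

33/14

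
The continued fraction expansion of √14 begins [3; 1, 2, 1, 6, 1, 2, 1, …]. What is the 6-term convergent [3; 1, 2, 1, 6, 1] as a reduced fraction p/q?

116/31

a_0 = 3: 3/1
a_1 = 1: 4/1
a_2 = 2: 11/3
a_3 = 1: 15/4
a_4 = 6: 101/27
a_5 = 1: 116/31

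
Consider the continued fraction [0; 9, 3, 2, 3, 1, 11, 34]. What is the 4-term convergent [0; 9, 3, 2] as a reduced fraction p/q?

Use the convergent recurrence hₖ = aₖ·hₖ₋₁ + hₖ₋₂ (and likewise for the denominators kₖ):
a_0 = 0: 0/1
a_1 = 9: 1/9
a_2 = 3: 3/28
a_3 = 2: 7/65

7/65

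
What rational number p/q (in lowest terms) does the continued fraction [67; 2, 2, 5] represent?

Collapse the nested fraction from the inside out:
Start with 5.
2 + 1/(5/1) = 2 + 1/5 = 11/5
2 + 1/(11/5) = 2 + 5/11 = 27/11
67 + 1/(27/11) = 67 + 11/27 = 1820/27

1820/27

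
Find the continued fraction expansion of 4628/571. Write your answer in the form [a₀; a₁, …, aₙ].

⌊4628/571⌋ = 8, remainder 60
⌊571/60⌋ = 9, remainder 31
⌊60/31⌋ = 1, remainder 29
⌊31/29⌋ = 1, remainder 2
⌊29/2⌋ = 14, remainder 1
⌊2/1⌋ = 2, remainder 0

[8; 9, 1, 1, 14, 2]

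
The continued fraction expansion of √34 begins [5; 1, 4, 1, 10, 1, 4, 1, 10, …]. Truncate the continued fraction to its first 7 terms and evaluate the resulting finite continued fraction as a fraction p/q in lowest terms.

2035/349

Start with 4.
1 + 1/(4/1) = 1 + 1/4 = 5/4
10 + 1/(5/4) = 10 + 4/5 = 54/5
1 + 1/(54/5) = 1 + 5/54 = 59/54
4 + 1/(59/54) = 4 + 54/59 = 290/59
1 + 1/(290/59) = 1 + 59/290 = 349/290
5 + 1/(349/290) = 5 + 290/349 = 2035/349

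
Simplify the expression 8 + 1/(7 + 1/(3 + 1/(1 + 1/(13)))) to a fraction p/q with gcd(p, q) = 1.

Start with 13.
1 + 1/(13/1) = 1 + 1/13 = 14/13
3 + 1/(14/13) = 3 + 13/14 = 55/14
7 + 1/(55/14) = 7 + 14/55 = 399/55
8 + 1/(399/55) = 8 + 55/399 = 3247/399

3247/399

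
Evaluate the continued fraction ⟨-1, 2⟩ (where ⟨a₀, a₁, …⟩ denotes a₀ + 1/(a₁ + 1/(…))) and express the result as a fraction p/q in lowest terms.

Start with 2.
-1 + 1/(2/1) = -1 + 1/2 = -1/2

-1/2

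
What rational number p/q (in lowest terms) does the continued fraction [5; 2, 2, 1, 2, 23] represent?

2407/444

Collapse the nested fraction from the inside out:
Start with 23.
2 + 1/(23/1) = 2 + 1/23 = 47/23
1 + 1/(47/23) = 1 + 23/47 = 70/47
2 + 1/(70/47) = 2 + 47/70 = 187/70
2 + 1/(187/70) = 2 + 70/187 = 444/187
5 + 1/(444/187) = 5 + 187/444 = 2407/444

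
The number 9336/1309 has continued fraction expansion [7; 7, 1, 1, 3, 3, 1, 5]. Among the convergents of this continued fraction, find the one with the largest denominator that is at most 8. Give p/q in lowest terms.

57/8

List convergents until the denominator exceeds the bound:
a_0 = 7: 7/1  (≤ bound)
a_1 = 7: 50/7  (≤ bound)
a_2 = 1: 57/8  (≤ bound)
a_3 = 1: 107/15  (> 8, stop)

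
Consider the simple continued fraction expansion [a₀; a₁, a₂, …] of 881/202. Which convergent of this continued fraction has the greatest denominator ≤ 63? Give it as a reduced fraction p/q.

a_0 = 4: 4/1  (≤ bound)
a_1 = 2: 9/2  (≤ bound)
a_2 = 1: 13/3  (≤ bound)
a_3 = 3: 48/11  (≤ bound)
a_4 = 3: 157/36  (≤ bound)
a_5 = 2: 362/83  (> 63, stop)

157/36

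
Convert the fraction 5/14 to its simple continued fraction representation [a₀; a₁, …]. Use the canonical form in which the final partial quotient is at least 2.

Apply division with remainder until the remainder is 0:
⌊5/14⌋ = 0, remainder 5
⌊14/5⌋ = 2, remainder 4
⌊5/4⌋ = 1, remainder 1
⌊4/1⌋ = 4, remainder 0

[0; 2, 1, 4]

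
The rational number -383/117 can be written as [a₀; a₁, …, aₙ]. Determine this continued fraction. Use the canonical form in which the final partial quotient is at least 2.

[-4; 1, 2, 1, 1, 1, 10]

-383 ÷ 117 → quotient -4, remainder 85
117 ÷ 85 → quotient 1, remainder 32
85 ÷ 32 → quotient 2, remainder 21
32 ÷ 21 → quotient 1, remainder 11
21 ÷ 11 → quotient 1, remainder 10
11 ÷ 10 → quotient 1, remainder 1
10 ÷ 1 → quotient 10, remainder 0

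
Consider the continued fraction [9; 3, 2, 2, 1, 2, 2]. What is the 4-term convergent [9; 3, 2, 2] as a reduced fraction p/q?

Work from the innermost term outward:
Start with 2.
2 + 1/(2/1) = 2 + 1/2 = 5/2
3 + 1/(5/2) = 3 + 2/5 = 17/5
9 + 1/(17/5) = 9 + 5/17 = 158/17

158/17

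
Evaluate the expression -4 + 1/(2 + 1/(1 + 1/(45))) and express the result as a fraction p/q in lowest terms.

-502/137

Compute successive convergents:
a_0 = -4: -4/1
a_1 = 2: -7/2
a_2 = 1: -11/3
a_3 = 45: -502/137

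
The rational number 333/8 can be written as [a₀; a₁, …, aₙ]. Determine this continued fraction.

Apply division with remainder until the remainder is 0:
333 = 41·8 + 5, so a_0 = 41
8 = 1·5 + 3, so a_1 = 1
5 = 1·3 + 2, so a_2 = 1
3 = 1·2 + 1, so a_3 = 1
2 = 2·1 + 0, so a_4 = 2

[41; 1, 1, 1, 2]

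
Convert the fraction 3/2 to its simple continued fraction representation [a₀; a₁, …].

[1; 2]

⌊3/2⌋ = 1, remainder 1
⌊2/1⌋ = 2, remainder 0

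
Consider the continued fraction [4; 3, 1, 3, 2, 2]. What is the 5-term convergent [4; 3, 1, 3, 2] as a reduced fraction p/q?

a_0 = 4: 4/1
a_1 = 3: 13/3
a_2 = 1: 17/4
a_3 = 3: 64/15
a_4 = 2: 145/34

145/34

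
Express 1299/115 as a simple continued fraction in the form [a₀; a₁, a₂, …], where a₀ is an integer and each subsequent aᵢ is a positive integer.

⌊1299/115⌋ = 11, remainder 34
⌊115/34⌋ = 3, remainder 13
⌊34/13⌋ = 2, remainder 8
⌊13/8⌋ = 1, remainder 5
⌊8/5⌋ = 1, remainder 3
⌊5/3⌋ = 1, remainder 2
⌊3/2⌋ = 1, remainder 1
⌊2/1⌋ = 2, remainder 0

[11; 3, 2, 1, 1, 1, 1, 2]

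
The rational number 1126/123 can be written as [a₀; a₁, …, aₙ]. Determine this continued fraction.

1126 ÷ 123 → quotient 9, remainder 19
123 ÷ 19 → quotient 6, remainder 9
19 ÷ 9 → quotient 2, remainder 1
9 ÷ 1 → quotient 9, remainder 0

[9; 6, 2, 9]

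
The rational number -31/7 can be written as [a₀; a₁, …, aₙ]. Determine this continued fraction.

⌊-31/7⌋ = -5, remainder 4
⌊7/4⌋ = 1, remainder 3
⌊4/3⌋ = 1, remainder 1
⌊3/1⌋ = 3, remainder 0

[-5; 1, 1, 3]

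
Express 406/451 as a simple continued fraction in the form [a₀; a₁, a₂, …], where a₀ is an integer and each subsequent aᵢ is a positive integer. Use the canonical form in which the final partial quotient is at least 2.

Apply division with remainder until the remainder is 0:
⌊406/451⌋ = 0, remainder 406
⌊451/406⌋ = 1, remainder 45
⌊406/45⌋ = 9, remainder 1
⌊45/1⌋ = 45, remainder 0

[0; 1, 9, 45]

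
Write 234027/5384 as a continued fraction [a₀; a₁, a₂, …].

[43; 2, 7, 9, 1, 1, 3, 5]

Apply division with remainder until the remainder is 0:
234027 = 43·5384 + 2515, so a_0 = 43
5384 = 2·2515 + 354, so a_1 = 2
2515 = 7·354 + 37, so a_2 = 7
354 = 9·37 + 21, so a_3 = 9
37 = 1·21 + 16, so a_4 = 1
21 = 1·16 + 5, so a_5 = 1
16 = 3·5 + 1, so a_6 = 3
5 = 5·1 + 0, so a_7 = 5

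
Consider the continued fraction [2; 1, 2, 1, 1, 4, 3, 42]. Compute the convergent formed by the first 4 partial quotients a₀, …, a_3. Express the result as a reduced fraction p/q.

11/4

Start with 1.
2 + 1/(1/1) = 2 + 1/1 = 3/1
1 + 1/(3/1) = 1 + 1/3 = 4/3
2 + 1/(4/3) = 2 + 3/4 = 11/4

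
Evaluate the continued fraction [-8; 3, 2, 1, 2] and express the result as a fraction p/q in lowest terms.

-208/27

Start with 2.
1 + 1/(2/1) = 1 + 1/2 = 3/2
2 + 1/(3/2) = 2 + 2/3 = 8/3
3 + 1/(8/3) = 3 + 3/8 = 27/8
-8 + 1/(27/8) = -8 + 8/27 = -208/27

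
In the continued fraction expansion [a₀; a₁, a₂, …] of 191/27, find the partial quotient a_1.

13

191 = 7·27 + 2, so a_0 = 7
27 = 13·2 + 1, so a_1 = 13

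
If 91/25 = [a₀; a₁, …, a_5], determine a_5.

Run the Euclidean algorithm, recording each quotient:
91 = 3·25 + 16, so a_0 = 3
25 = 1·16 + 9, so a_1 = 1
16 = 1·9 + 7, so a_2 = 1
9 = 1·7 + 2, so a_3 = 1
7 = 3·2 + 1, so a_4 = 3
2 = 2·1 + 0, so a_5 = 2

2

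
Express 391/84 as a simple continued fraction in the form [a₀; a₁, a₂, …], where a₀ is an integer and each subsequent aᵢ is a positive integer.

[4; 1, 1, 1, 8, 1, 2]

391 ÷ 84 → quotient 4, remainder 55
84 ÷ 55 → quotient 1, remainder 29
55 ÷ 29 → quotient 1, remainder 26
29 ÷ 26 → quotient 1, remainder 3
26 ÷ 3 → quotient 8, remainder 2
3 ÷ 2 → quotient 1, remainder 1
2 ÷ 1 → quotient 2, remainder 0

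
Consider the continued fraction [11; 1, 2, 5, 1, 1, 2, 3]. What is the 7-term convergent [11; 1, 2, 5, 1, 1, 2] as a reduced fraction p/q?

Collapse the nested fraction from the inside out:
Start with 2.
1 + 1/(2/1) = 1 + 1/2 = 3/2
1 + 1/(3/2) = 1 + 2/3 = 5/3
5 + 1/(5/3) = 5 + 3/5 = 28/5
2 + 1/(28/5) = 2 + 5/28 = 61/28
1 + 1/(61/28) = 1 + 28/61 = 89/61
11 + 1/(89/61) = 11 + 61/89 = 1040/89

1040/89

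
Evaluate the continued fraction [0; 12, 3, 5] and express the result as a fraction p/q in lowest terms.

16/197

Use the convergent recurrence hₖ = aₖ·hₖ₋₁ + hₖ₋₂ (and likewise for the denominators kₖ):
a_0 = 0: 0/1
a_1 = 12: 1/12
a_2 = 3: 3/37
a_3 = 5: 16/197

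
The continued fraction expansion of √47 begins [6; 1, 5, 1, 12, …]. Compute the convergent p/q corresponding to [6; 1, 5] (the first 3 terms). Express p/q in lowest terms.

41/6

Use the convergent recurrence hₖ = aₖ·hₖ₋₁ + hₖ₋₂ (and likewise for the denominators kₖ):
a_0 = 6: 6/1
a_1 = 1: 7/1
a_2 = 5: 41/6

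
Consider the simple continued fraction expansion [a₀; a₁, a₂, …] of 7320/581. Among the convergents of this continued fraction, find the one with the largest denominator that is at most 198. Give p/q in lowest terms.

a_0 = 12: 12/1  (≤ bound)
a_1 = 1: 13/1  (≤ bound)
a_2 = 1: 25/2  (≤ bound)
a_3 = 2: 63/5  (≤ bound)
a_4 = 38: 2419/192  (≤ bound)
a_5 = 3: 7320/581  (> 198, stop)

2419/192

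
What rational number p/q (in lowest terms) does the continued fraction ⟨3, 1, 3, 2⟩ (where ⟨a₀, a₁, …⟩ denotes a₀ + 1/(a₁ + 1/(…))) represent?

34/9

a_0 = 3: 3/1
a_1 = 1: 4/1
a_2 = 3: 15/4
a_3 = 2: 34/9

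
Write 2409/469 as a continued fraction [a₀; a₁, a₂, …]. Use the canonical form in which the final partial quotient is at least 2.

Apply division with remainder until the remainder is 0:
2409 ÷ 469 → quotient 5, remainder 64
469 ÷ 64 → quotient 7, remainder 21
64 ÷ 21 → quotient 3, remainder 1
21 ÷ 1 → quotient 21, remainder 0

[5; 7, 3, 21]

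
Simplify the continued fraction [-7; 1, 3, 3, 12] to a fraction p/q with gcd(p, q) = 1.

-997/160

Start with 12.
3 + 1/(12/1) = 3 + 1/12 = 37/12
3 + 1/(37/12) = 3 + 12/37 = 123/37
1 + 1/(123/37) = 1 + 37/123 = 160/123
-7 + 1/(160/123) = -7 + 123/160 = -997/160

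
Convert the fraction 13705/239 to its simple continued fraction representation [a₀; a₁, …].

[57; 2, 1, 10, 1, 2, 2]

13705 ÷ 239 → quotient 57, remainder 82
239 ÷ 82 → quotient 2, remainder 75
82 ÷ 75 → quotient 1, remainder 7
75 ÷ 7 → quotient 10, remainder 5
7 ÷ 5 → quotient 1, remainder 2
5 ÷ 2 → quotient 2, remainder 1
2 ÷ 1 → quotient 2, remainder 0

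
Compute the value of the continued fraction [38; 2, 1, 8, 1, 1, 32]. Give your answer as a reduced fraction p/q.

Starting at the tail and folding back:
Start with 32.
1 + 1/(32/1) = 1 + 1/32 = 33/32
1 + 1/(33/32) = 1 + 32/33 = 65/33
8 + 1/(65/33) = 8 + 33/65 = 553/65
1 + 1/(553/65) = 1 + 65/553 = 618/553
2 + 1/(618/553) = 2 + 553/618 = 1789/618
38 + 1/(1789/618) = 38 + 618/1789 = 68600/1789

68600/1789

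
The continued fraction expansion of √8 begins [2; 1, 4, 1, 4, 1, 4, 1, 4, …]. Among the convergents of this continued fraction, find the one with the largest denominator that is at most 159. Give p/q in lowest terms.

99/35

List convergents until the denominator exceeds the bound:
a_0 = 2: 2/1  (≤ bound)
a_1 = 1: 3/1  (≤ bound)
a_2 = 4: 14/5  (≤ bound)
a_3 = 1: 17/6  (≤ bound)
a_4 = 4: 82/29  (≤ bound)
a_5 = 1: 99/35  (≤ bound)
a_6 = 4: 478/169  (> 159, stop)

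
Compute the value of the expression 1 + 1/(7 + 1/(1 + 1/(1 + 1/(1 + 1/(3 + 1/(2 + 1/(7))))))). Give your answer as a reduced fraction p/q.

Start with 7.
2 + 1/(7/1) = 2 + 1/7 = 15/7
3 + 1/(15/7) = 3 + 7/15 = 52/15
1 + 1/(52/15) = 1 + 15/52 = 67/52
1 + 1/(67/52) = 1 + 52/67 = 119/67
1 + 1/(119/67) = 1 + 67/119 = 186/119
7 + 1/(186/119) = 7 + 119/186 = 1421/186
1 + 1/(1421/186) = 1 + 186/1421 = 1607/1421

1607/1421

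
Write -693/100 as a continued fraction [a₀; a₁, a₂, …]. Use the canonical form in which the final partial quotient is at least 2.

⌊-693/100⌋ = -7, remainder 7
⌊100/7⌋ = 14, remainder 2
⌊7/2⌋ = 3, remainder 1
⌊2/1⌋ = 2, remainder 0

[-7; 14, 3, 2]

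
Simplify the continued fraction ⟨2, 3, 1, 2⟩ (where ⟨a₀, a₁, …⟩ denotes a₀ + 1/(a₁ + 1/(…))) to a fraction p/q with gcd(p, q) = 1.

Start with 2.
1 + 1/(2/1) = 1 + 1/2 = 3/2
3 + 1/(3/2) = 3 + 2/3 = 11/3
2 + 1/(11/3) = 2 + 3/11 = 25/11

25/11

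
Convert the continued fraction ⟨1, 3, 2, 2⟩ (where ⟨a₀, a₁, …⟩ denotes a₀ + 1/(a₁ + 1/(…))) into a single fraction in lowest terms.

a_0 = 1: 1/1
a_1 = 3: 4/3
a_2 = 2: 9/7
a_3 = 2: 22/17

22/17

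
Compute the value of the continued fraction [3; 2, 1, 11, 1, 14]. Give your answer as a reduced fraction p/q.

Start with 14.
1 + 1/(14/1) = 1 + 1/14 = 15/14
11 + 1/(15/14) = 11 + 14/15 = 179/15
1 + 1/(179/15) = 1 + 15/179 = 194/179
2 + 1/(194/179) = 2 + 179/194 = 567/194
3 + 1/(567/194) = 3 + 194/567 = 1895/567

1895/567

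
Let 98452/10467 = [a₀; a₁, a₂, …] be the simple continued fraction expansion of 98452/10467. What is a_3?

Run the Euclidean algorithm, recording each quotient:
98452 = 9·10467 + 4249, so a_0 = 9
10467 = 2·4249 + 1969, so a_1 = 2
4249 = 2·1969 + 311, so a_2 = 2
1969 = 6·311 + 103, so a_3 = 6

6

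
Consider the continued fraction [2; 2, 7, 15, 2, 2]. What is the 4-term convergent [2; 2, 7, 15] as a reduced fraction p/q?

560/227

Start with 15.
7 + 1/(15/1) = 7 + 1/15 = 106/15
2 + 1/(106/15) = 2 + 15/106 = 227/106
2 + 1/(227/106) = 2 + 106/227 = 560/227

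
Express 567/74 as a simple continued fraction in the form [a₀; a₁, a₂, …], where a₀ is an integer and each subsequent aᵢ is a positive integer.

[7; 1, 1, 1, 24]

⌊567/74⌋ = 7, remainder 49
⌊74/49⌋ = 1, remainder 25
⌊49/25⌋ = 1, remainder 24
⌊25/24⌋ = 1, remainder 1
⌊24/1⌋ = 24, remainder 0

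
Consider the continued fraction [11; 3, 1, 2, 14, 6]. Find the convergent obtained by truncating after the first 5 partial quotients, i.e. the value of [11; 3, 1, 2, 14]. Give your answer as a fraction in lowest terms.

a_0 = 11: 11/1
a_1 = 3: 34/3
a_2 = 1: 45/4
a_3 = 2: 124/11
a_4 = 14: 1781/158

1781/158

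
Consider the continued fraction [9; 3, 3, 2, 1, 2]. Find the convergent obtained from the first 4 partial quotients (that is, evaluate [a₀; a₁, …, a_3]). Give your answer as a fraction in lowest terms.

214/23

Start with 2.
3 + 1/(2/1) = 3 + 1/2 = 7/2
3 + 1/(7/2) = 3 + 2/7 = 23/7
9 + 1/(23/7) = 9 + 7/23 = 214/23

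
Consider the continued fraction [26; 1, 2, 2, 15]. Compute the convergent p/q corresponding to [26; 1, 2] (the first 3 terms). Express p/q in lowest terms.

Collapse the nested fraction from the inside out:
Start with 2.
1 + 1/(2/1) = 1 + 1/2 = 3/2
26 + 1/(3/2) = 26 + 2/3 = 80/3

80/3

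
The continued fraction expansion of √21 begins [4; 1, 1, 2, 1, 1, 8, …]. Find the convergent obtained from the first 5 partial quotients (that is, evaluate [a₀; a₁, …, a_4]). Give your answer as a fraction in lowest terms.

32/7

a_0 = 4: 4/1
a_1 = 1: 5/1
a_2 = 1: 9/2
a_3 = 2: 23/5
a_4 = 1: 32/7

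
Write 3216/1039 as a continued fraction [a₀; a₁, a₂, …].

[3; 10, 2, 49]

3216 = 3·1039 + 99, so a_0 = 3
1039 = 10·99 + 49, so a_1 = 10
99 = 2·49 + 1, so a_2 = 2
49 = 49·1 + 0, so a_3 = 49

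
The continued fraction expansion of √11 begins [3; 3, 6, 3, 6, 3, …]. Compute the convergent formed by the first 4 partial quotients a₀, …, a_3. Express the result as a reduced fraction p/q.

199/60

a_0 = 3: 3/1
a_1 = 3: 10/3
a_2 = 6: 63/19
a_3 = 3: 199/60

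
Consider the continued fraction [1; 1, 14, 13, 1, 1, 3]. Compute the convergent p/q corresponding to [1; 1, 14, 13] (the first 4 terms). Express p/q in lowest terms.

Collapse the nested fraction from the inside out:
Start with 13.
14 + 1/(13/1) = 14 + 1/13 = 183/13
1 + 1/(183/13) = 1 + 13/183 = 196/183
1 + 1/(196/183) = 1 + 183/196 = 379/196

379/196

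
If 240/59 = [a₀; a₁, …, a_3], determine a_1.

240 = 4·59 + 4, so a_0 = 4
59 = 14·4 + 3, so a_1 = 14

14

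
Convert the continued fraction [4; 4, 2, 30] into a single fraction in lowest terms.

Build up convergents one term at a time:
a_0 = 4: 4/1
a_1 = 4: 17/4
a_2 = 2: 38/9
a_3 = 30: 1157/274

1157/274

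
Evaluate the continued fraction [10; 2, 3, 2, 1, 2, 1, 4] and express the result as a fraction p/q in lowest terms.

4195/402

Compute successive convergents:
a_0 = 10: 10/1
a_1 = 2: 21/2
a_2 = 3: 73/7
a_3 = 2: 167/16
a_4 = 1: 240/23
a_5 = 2: 647/62
a_6 = 1: 887/85
a_7 = 4: 4195/402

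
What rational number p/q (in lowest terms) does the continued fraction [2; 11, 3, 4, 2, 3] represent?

2362/1131

Use the convergent recurrence hₖ = aₖ·hₖ₋₁ + hₖ₋₂ (and likewise for the denominators kₖ):
a_0 = 2: 2/1
a_1 = 11: 23/11
a_2 = 3: 71/34
a_3 = 4: 307/147
a_4 = 2: 685/328
a_5 = 3: 2362/1131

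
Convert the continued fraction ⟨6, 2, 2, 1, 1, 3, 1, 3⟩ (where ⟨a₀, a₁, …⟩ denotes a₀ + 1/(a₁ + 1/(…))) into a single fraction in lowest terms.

Start with 3.
1 + 1/(3/1) = 1 + 1/3 = 4/3
3 + 1/(4/3) = 3 + 3/4 = 15/4
1 + 1/(15/4) = 1 + 4/15 = 19/15
1 + 1/(19/15) = 1 + 15/19 = 34/19
2 + 1/(34/19) = 2 + 19/34 = 87/34
2 + 1/(87/34) = 2 + 34/87 = 208/87
6 + 1/(208/87) = 6 + 87/208 = 1335/208

1335/208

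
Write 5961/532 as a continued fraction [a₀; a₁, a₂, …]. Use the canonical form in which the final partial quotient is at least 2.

[11; 4, 1, 7, 2, 1, 1, 2]

⌊5961/532⌋ = 11, remainder 109
⌊532/109⌋ = 4, remainder 96
⌊109/96⌋ = 1, remainder 13
⌊96/13⌋ = 7, remainder 5
⌊13/5⌋ = 2, remainder 3
⌊5/3⌋ = 1, remainder 2
⌊3/2⌋ = 1, remainder 1
⌊2/1⌋ = 2, remainder 0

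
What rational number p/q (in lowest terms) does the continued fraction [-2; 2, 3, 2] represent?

Start with 2.
3 + 1/(2/1) = 3 + 1/2 = 7/2
2 + 1/(7/2) = 2 + 2/7 = 16/7
-2 + 1/(16/7) = -2 + 7/16 = -25/16

-25/16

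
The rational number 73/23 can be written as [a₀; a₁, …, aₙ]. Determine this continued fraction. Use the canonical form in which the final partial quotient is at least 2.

⌊73/23⌋ = 3, remainder 4
⌊23/4⌋ = 5, remainder 3
⌊4/3⌋ = 1, remainder 1
⌊3/1⌋ = 3, remainder 0

[3; 5, 1, 3]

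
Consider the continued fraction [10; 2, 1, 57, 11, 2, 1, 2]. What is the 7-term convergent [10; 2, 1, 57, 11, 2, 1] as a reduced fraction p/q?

60885/5891

Collapse the nested fraction from the inside out:
Start with 1.
2 + 1/(1/1) = 2 + 1/1 = 3/1
11 + 1/(3/1) = 11 + 1/3 = 34/3
57 + 1/(34/3) = 57 + 3/34 = 1941/34
1 + 1/(1941/34) = 1 + 34/1941 = 1975/1941
2 + 1/(1975/1941) = 2 + 1941/1975 = 5891/1975
10 + 1/(5891/1975) = 10 + 1975/5891 = 60885/5891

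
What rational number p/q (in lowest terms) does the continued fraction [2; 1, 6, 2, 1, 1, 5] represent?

Start with 5.
1 + 1/(5/1) = 1 + 1/5 = 6/5
1 + 1/(6/5) = 1 + 5/6 = 11/6
2 + 1/(11/6) = 2 + 6/11 = 28/11
6 + 1/(28/11) = 6 + 11/28 = 179/28
1 + 1/(179/28) = 1 + 28/179 = 207/179
2 + 1/(207/179) = 2 + 179/207 = 593/207

593/207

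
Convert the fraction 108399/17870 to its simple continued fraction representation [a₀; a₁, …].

⌊108399/17870⌋ = 6, remainder 1179
⌊17870/1179⌋ = 15, remainder 185
⌊1179/185⌋ = 6, remainder 69
⌊185/69⌋ = 2, remainder 47
⌊69/47⌋ = 1, remainder 22
⌊47/22⌋ = 2, remainder 3
⌊22/3⌋ = 7, remainder 1
⌊3/1⌋ = 3, remainder 0

[6; 15, 6, 2, 1, 2, 7, 3]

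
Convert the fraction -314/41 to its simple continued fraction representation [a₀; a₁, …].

[-8; 2, 1, 13]

-314 ÷ 41 → quotient -8, remainder 14
41 ÷ 14 → quotient 2, remainder 13
14 ÷ 13 → quotient 1, remainder 1
13 ÷ 1 → quotient 13, remainder 0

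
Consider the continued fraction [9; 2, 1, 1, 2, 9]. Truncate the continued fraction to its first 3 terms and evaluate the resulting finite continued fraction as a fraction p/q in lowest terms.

Start with 1.
2 + 1/(1/1) = 2 + 1/1 = 3/1
9 + 1/(3/1) = 9 + 1/3 = 28/3

28/3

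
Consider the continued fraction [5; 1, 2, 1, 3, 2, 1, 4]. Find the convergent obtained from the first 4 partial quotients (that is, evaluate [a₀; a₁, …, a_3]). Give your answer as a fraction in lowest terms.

Start with 1.
2 + 1/(1/1) = 2 + 1/1 = 3/1
1 + 1/(3/1) = 1 + 1/3 = 4/3
5 + 1/(4/3) = 5 + 3/4 = 23/4

23/4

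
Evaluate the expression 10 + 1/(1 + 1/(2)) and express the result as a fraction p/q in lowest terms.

a_0 = 10: 10/1
a_1 = 1: 11/1
a_2 = 2: 32/3

32/3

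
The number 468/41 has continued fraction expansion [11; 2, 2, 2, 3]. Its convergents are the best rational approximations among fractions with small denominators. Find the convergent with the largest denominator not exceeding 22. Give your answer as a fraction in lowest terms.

137/12

a_0 = 11: 11/1  (≤ bound)
a_1 = 2: 23/2  (≤ bound)
a_2 = 2: 57/5  (≤ bound)
a_3 = 2: 137/12  (≤ bound)
a_4 = 3: 468/41  (> 22, stop)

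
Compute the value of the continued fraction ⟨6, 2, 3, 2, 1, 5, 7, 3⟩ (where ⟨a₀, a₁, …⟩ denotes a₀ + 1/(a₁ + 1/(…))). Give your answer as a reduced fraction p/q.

Start with 3.
7 + 1/(3/1) = 7 + 1/3 = 22/3
5 + 1/(22/3) = 5 + 3/22 = 113/22
1 + 1/(113/22) = 1 + 22/113 = 135/113
2 + 1/(135/113) = 2 + 113/135 = 383/135
3 + 1/(383/135) = 3 + 135/383 = 1284/383
2 + 1/(1284/383) = 2 + 383/1284 = 2951/1284
6 + 1/(2951/1284) = 6 + 1284/2951 = 18990/2951

18990/2951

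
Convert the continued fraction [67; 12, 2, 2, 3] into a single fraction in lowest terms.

Use the convergent recurrence hₖ = aₖ·hₖ₋₁ + hₖ₋₂ (and likewise for the denominators kₖ):
a_0 = 67: 67/1
a_1 = 12: 805/12
a_2 = 2: 1677/25
a_3 = 2: 4159/62
a_4 = 3: 14154/211

14154/211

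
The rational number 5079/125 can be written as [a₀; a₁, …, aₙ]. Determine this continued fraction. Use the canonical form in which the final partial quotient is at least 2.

⌊5079/125⌋ = 40, remainder 79
⌊125/79⌋ = 1, remainder 46
⌊79/46⌋ = 1, remainder 33
⌊46/33⌋ = 1, remainder 13
⌊33/13⌋ = 2, remainder 7
⌊13/7⌋ = 1, remainder 6
⌊7/6⌋ = 1, remainder 1
⌊6/1⌋ = 6, remainder 0

[40; 1, 1, 1, 2, 1, 1, 6]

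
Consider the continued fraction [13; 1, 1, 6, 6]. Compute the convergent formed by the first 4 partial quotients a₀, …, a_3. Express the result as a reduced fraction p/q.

a_0 = 13: 13/1
a_1 = 1: 14/1
a_2 = 1: 27/2
a_3 = 6: 176/13

176/13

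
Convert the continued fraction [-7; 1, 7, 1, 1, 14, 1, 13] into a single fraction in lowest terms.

Use the convergent recurrence hₖ = aₖ·hₖ₋₁ + hₖ₋₂ (and likewise for the denominators kₖ):
a_0 = -7: -7/1
a_1 = 1: -6/1
a_2 = 7: -49/8
a_3 = 1: -55/9
a_4 = 1: -104/17
a_5 = 14: -1511/247
a_6 = 1: -1615/264
a_7 = 13: -22506/3679

-22506/3679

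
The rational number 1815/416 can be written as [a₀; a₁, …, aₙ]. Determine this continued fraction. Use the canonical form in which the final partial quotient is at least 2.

[4; 2, 1, 3, 12, 3]

Run the Euclidean algorithm, recording each quotient:
1815 = 4·416 + 151, so a_0 = 4
416 = 2·151 + 114, so a_1 = 2
151 = 1·114 + 37, so a_2 = 1
114 = 3·37 + 3, so a_3 = 3
37 = 12·3 + 1, so a_4 = 12
3 = 3·1 + 0, so a_5 = 3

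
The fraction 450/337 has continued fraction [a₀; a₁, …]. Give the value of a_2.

1

Apply division with remainder until the remainder is 0:
450 = 1·337 + 113, so a_0 = 1
337 = 2·113 + 111, so a_1 = 2
113 = 1·111 + 2, so a_2 = 1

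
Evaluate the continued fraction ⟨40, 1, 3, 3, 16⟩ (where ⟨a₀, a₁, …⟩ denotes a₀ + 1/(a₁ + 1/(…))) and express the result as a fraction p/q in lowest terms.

8643/212

a_0 = 40: 40/1
a_1 = 1: 41/1
a_2 = 3: 163/4
a_3 = 3: 530/13
a_4 = 16: 8643/212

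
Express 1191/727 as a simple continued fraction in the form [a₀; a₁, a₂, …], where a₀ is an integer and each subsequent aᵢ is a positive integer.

[1; 1, 1, 1, 3, 4, 7, 2]

Run the Euclidean algorithm, recording each quotient:
1191 = 1·727 + 464, so a_0 = 1
727 = 1·464 + 263, so a_1 = 1
464 = 1·263 + 201, so a_2 = 1
263 = 1·201 + 62, so a_3 = 1
201 = 3·62 + 15, so a_4 = 3
62 = 4·15 + 2, so a_5 = 4
15 = 7·2 + 1, so a_6 = 7
2 = 2·1 + 0, so a_7 = 2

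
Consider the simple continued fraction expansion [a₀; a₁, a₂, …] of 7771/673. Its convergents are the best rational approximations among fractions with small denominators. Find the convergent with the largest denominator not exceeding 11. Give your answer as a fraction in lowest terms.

a_0 = 11: 11/1  (≤ bound)
a_1 = 1: 12/1  (≤ bound)
a_2 = 1: 23/2  (≤ bound)
a_3 = 4: 104/9  (≤ bound)
a_4 = 1: 127/11  (≤ bound)
a_5 = 5: 739/64  (> 11, stop)

127/11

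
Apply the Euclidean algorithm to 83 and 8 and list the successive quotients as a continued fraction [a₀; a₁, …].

[10; 2, 1, 2]

Run the Euclidean algorithm, recording each quotient:
⌊83/8⌋ = 10, remainder 3
⌊8/3⌋ = 2, remainder 2
⌊3/2⌋ = 1, remainder 1
⌊2/1⌋ = 2, remainder 0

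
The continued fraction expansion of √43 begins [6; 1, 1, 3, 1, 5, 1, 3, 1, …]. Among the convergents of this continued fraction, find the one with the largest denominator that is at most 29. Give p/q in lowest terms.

59/9

a_0 = 6: 6/1  (≤ bound)
a_1 = 1: 7/1  (≤ bound)
a_2 = 1: 13/2  (≤ bound)
a_3 = 3: 46/7  (≤ bound)
a_4 = 1: 59/9  (≤ bound)
a_5 = 5: 341/52  (> 29, stop)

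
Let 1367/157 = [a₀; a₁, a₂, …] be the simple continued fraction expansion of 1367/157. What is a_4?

2

1367 = 8·157 + 111, so a_0 = 8
157 = 1·111 + 46, so a_1 = 1
111 = 2·46 + 19, so a_2 = 2
46 = 2·19 + 8, so a_3 = 2
19 = 2·8 + 3, so a_4 = 2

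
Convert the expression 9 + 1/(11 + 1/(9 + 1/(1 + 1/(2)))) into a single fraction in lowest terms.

Build up convergents one term at a time:
a_0 = 9: 9/1
a_1 = 11: 100/11
a_2 = 9: 909/100
a_3 = 1: 1009/111
a_4 = 2: 2927/322

2927/322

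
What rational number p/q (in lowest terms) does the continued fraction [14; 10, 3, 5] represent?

2326/165

a_0 = 14: 14/1
a_1 = 10: 141/10
a_2 = 3: 437/31
a_3 = 5: 2326/165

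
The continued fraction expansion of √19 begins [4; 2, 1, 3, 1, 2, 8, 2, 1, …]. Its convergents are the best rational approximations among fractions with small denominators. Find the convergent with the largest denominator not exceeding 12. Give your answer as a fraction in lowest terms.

48/11

List convergents until the denominator exceeds the bound:
a_0 = 4: 4/1  (≤ bound)
a_1 = 2: 9/2  (≤ bound)
a_2 = 1: 13/3  (≤ bound)
a_3 = 3: 48/11  (≤ bound)
a_4 = 1: 61/14  (> 12, stop)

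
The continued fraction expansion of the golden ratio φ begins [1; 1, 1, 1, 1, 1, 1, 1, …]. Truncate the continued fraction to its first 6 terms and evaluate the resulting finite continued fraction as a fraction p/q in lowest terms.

Work from the innermost term outward:
Start with 1.
1 + 1/(1/1) = 1 + 1/1 = 2/1
1 + 1/(2/1) = 1 + 1/2 = 3/2
1 + 1/(3/2) = 1 + 2/3 = 5/3
1 + 1/(5/3) = 1 + 3/5 = 8/5
1 + 1/(8/5) = 1 + 5/8 = 13/8

13/8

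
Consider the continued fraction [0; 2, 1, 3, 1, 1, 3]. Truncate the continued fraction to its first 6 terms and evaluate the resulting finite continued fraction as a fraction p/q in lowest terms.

Use the convergent recurrence hₖ = aₖ·hₖ₋₁ + hₖ₋₂ (and likewise for the denominators kₖ):
a_0 = 0: 0/1
a_1 = 2: 1/2
a_2 = 1: 1/3
a_3 = 3: 4/11
a_4 = 1: 5/14
a_5 = 1: 9/25

9/25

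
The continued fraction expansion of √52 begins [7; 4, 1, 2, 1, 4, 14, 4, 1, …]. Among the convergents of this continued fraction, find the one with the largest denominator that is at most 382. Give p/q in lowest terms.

649/90

a_0 = 7: 7/1  (≤ bound)
a_1 = 4: 29/4  (≤ bound)
a_2 = 1: 36/5  (≤ bound)
a_3 = 2: 101/14  (≤ bound)
a_4 = 1: 137/19  (≤ bound)
a_5 = 4: 649/90  (≤ bound)
a_6 = 14: 9223/1279  (> 382, stop)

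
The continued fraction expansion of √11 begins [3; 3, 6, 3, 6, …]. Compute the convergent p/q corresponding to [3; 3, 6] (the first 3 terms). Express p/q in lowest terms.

63/19

Start with 6.
3 + 1/(6/1) = 3 + 1/6 = 19/6
3 + 1/(19/6) = 3 + 6/19 = 63/19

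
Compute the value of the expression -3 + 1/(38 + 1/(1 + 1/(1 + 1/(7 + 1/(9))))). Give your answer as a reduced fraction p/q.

-15700/5279

Work from the innermost term outward:
Start with 9.
7 + 1/(9/1) = 7 + 1/9 = 64/9
1 + 1/(64/9) = 1 + 9/64 = 73/64
1 + 1/(73/64) = 1 + 64/73 = 137/73
38 + 1/(137/73) = 38 + 73/137 = 5279/137
-3 + 1/(5279/137) = -3 + 137/5279 = -15700/5279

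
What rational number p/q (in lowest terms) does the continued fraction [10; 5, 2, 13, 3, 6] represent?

Start with 6.
3 + 1/(6/1) = 3 + 1/6 = 19/6
13 + 1/(19/6) = 13 + 6/19 = 253/19
2 + 1/(253/19) = 2 + 19/253 = 525/253
5 + 1/(525/253) = 5 + 253/525 = 2878/525
10 + 1/(2878/525) = 10 + 525/2878 = 29305/2878

29305/2878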